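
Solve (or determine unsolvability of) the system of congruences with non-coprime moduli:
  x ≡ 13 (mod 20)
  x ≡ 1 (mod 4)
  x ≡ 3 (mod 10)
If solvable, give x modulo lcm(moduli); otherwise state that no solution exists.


Moduli 20, 4, 10 are not pairwise coprime, so CRT works modulo lcm(m_i) when all pairwise compatibility conditions hold.
Pairwise compatibility: gcd(m_i, m_j) must divide a_i - a_j for every pair.
Merge one congruence at a time:
  Start: x ≡ 13 (mod 20).
  Combine with x ≡ 1 (mod 4): gcd(20, 4) = 4; 1 - 13 = -12, which IS divisible by 4, so compatible.
    Write x = 13 + 20·t and substitute into x ≡ 1 (mod 4): 20·t ≡ 1 − 13 = -12 (mod 4).
    Divide the congruence (and modulus) by g = 4: 5·t ≡ -3 (mod 1).
    Modulo 1 every t works; take t = 0.
    Then x = 13 + 20·0 = 13, valid modulo lcm(20, 4) = 20: x ≡ 13 (mod 20).
  Combine with x ≡ 3 (mod 10): gcd(20, 10) = 10; 3 - 13 = -10, which IS divisible by 10, so compatible.
    Write x = 13 + 20·t and substitute into x ≡ 3 (mod 10): 20·t ≡ 3 − 13 = -10 (mod 10).
    Divide the congruence (and modulus) by g = 10: 2·t ≡ -1 (mod 1).
    Modulo 1 every t works; take t = 0.
    Then x = 13 + 20·0 = 13, valid modulo lcm(20, 10) = 20: x ≡ 13 (mod 20).
Verify: 13 mod 20 = 13, 13 mod 4 = 1, 13 mod 10 = 3.

x ≡ 13 (mod 20).


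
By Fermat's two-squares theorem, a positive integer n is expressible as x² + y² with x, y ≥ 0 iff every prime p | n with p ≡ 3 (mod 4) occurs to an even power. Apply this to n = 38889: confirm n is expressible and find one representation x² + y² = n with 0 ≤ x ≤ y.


Step 1: Factor n = 38889 = 3^2 · 29 · 149.
Step 2: Check the mod-4 condition on each prime factor: 3 ≡ 3 (mod 4), exponent 2 (must be even); 29 ≡ 1 (mod 4), exponent 1; 149 ≡ 1 (mod 4), exponent 1.
All primes ≡ 3 (mod 4) appear to even exponent (or don't appear), so by the two-squares theorem n IS expressible as a sum of two squares.
Step 3: Build a representation. Group n = k² · m with k = 3 and m = 29 · 149 = 4321 (a product of primes ≡ 1 (mod 4)); a representation of m scales to one of n via (k·x)² + (k·y)² = k²(x² + y²). Each prime p ≡ 1 (mod 4) is itself a sum of two squares; find a² by testing p − a² for a perfect square:
  29: 29 − 1² = 28, 29 − 2² = 25 = 5² ⇒ 29 = 2² + 5².
  149: 149 − 1² = 148, 149 − 2² = 145, 149 − 3² = 140, 149 − 4² = 133, 149 − 5² = 124, 149 − 6² = 113, 149 − 7² = 100 = 10² ⇒ 149 = 7² + 10².
  Combine using the Brahmagupta–Fibonacci identity (a² + b²)(c² + d²) = (ac − bd)² + (ad + bc)² = (ac + bd)² + (ad − bc)²:
  29 · 149 = 4321: from (2² + 5²)(7² + 10²), take (2·7 − 5·10, 2·10 + 5·7) = (14 − 50, 20 + 35) = (-36, 55); dropping signs (only squares matter) gives (36, 55); check 36² + 55² = 1296 + 3025 = 4321 ✓.
  Scale by k = 3: (3·36, 3·55) = (108, 165).
Step 4: Order so x ≤ y and verify: 108² + 165² = 11664 + 27225 = 38889 = n. ✓

n = 38889 = 108² + 165² (one valid representation with x ≤ y).


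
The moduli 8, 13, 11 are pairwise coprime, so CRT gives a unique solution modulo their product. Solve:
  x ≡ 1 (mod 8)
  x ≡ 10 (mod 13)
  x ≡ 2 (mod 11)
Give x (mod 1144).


Moduli 8, 13, 11 are pairwise coprime; by CRT there is a unique solution modulo M = 8 · 13 · 11 = 1144.
Solve pairwise, accumulating the modulus:
  Start with x ≡ 1 (mod 8).
  Combine with x ≡ 10 (mod 13): since gcd(8, 13) = 1, we get a unique residue mod 104.
    Write x = 1 + 8·t and substitute into x ≡ 10 (mod 13): 8·t ≡ 10 − 1 = 9 (mod 13).
    The inverse of 8 mod 13 is 5 (since 8·5 = 40 = 3·13 + 1), so t ≡ 5·9 = 45 ≡ 6 (mod 13).
    Then x = 1 + 8·6 = 49, valid modulo lcm(8, 13) = 104: x ≡ 49 (mod 104).
  Combine with x ≡ 2 (mod 11): since gcd(104, 11) = 1, we get a unique residue mod 1144.
    Write x = 49 + 104·t and substitute into x ≡ 2 (mod 11): 104·t ≡ 2 − 49 = -47 (mod 11).
    Reduce coefficients mod 11: 5·t ≡ 8 (mod 11).
    The inverse of 5 mod 11 is 9 (since 5·9 = 45 = 4·11 + 1), so t ≡ 9·8 = 72 ≡ 6 (mod 11).
    Then x = 49 + 104·6 = 673, valid modulo lcm(104, 11) = 1144: x ≡ 673 (mod 1144).
Verify: 673 mod 8 = 1 ✓, 673 mod 13 = 10 ✓, 673 mod 11 = 2 ✓.

x ≡ 673 (mod 1144).


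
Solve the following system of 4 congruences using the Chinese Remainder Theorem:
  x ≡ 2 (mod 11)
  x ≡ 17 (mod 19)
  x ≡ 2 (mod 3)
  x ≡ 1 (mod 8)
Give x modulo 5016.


Product of moduli M = 11 · 19 · 3 · 8 = 5016.
Merge one congruence at a time:
  Start: x ≡ 2 (mod 11).
  Combine with x ≡ 17 (mod 19); new modulus lcm = 209.
    Write x = 2 + 11·t and substitute into x ≡ 17 (mod 19): 11·t ≡ 17 − 2 = 15 (mod 19).
    The inverse of 11 mod 19 is 7 (since 11·7 = 77 = 4·19 + 1), so t ≡ 7·15 = 105 ≡ 10 (mod 19).
    Then x = 2 + 11·10 = 112, valid modulo lcm(11, 19) = 209: x ≡ 112 (mod 209).
  Combine with x ≡ 2 (mod 3); new modulus lcm = 627.
    Write x = 112 + 209·t and substitute into x ≡ 2 (mod 3): 209·t ≡ 2 − 112 = -110 (mod 3).
    Reduce coefficients mod 3: 2·t ≡ 1 (mod 3).
    The inverse of 2 mod 3 is 2 (since 2·2 = 4 = 1·3 + 1), so t ≡ 2·1 = 2 ≡ 2 (mod 3).
    Then x = 112 + 209·2 = 530, valid modulo lcm(209, 3) = 627: x ≡ 530 (mod 627).
  Combine with x ≡ 1 (mod 8); new modulus lcm = 5016.
    Write x = 530 + 627·t and substitute into x ≡ 1 (mod 8): 627·t ≡ 1 − 530 = -529 (mod 8).
    Reduce coefficients mod 8: 3·t ≡ 7 (mod 8).
    The inverse of 3 mod 8 is 3 (since 3·3 = 9 = 1·8 + 1), so t ≡ 3·7 = 21 ≡ 5 (mod 8).
    Then x = 530 + 627·5 = 3665, valid modulo lcm(627, 8) = 5016: x ≡ 3665 (mod 5016).
Verify against each original: 3665 mod 11 = 2, 3665 mod 19 = 17, 3665 mod 3 = 2, 3665 mod 8 = 1.

x ≡ 3665 (mod 5016).


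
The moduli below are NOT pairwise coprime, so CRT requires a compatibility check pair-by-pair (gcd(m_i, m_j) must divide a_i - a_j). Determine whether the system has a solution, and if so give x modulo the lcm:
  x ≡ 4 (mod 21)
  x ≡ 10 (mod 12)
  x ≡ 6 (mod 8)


Moduli 21, 12, 8 are not pairwise coprime, so CRT works modulo lcm(m_i) when all pairwise compatibility conditions hold.
Pairwise compatibility: gcd(m_i, m_j) must divide a_i - a_j for every pair.
Merge one congruence at a time:
  Start: x ≡ 4 (mod 21).
  Combine with x ≡ 10 (mod 12): gcd(21, 12) = 3; 10 - 4 = 6, which IS divisible by 3, so compatible.
    Write x = 4 + 21·t and substitute into x ≡ 10 (mod 12): 21·t ≡ 10 − 4 = 6 (mod 12).
    Divide the congruence (and modulus) by g = 3: 7·t ≡ 2 (mod 4).
    Reduce coefficients mod 4: 3·t ≡ 2 (mod 4).
    The inverse of 3 mod 4 is 3 (since 3·3 = 9 = 2·4 + 1), so t ≡ 3·2 = 6 ≡ 2 (mod 4).
    Then x = 4 + 21·2 = 46, valid modulo lcm(21, 12) = 84: x ≡ 46 (mod 84).
  Combine with x ≡ 6 (mod 8): gcd(84, 8) = 4; 6 - 46 = -40, which IS divisible by 4, so compatible.
    Write x = 46 + 84·t and substitute into x ≡ 6 (mod 8): 84·t ≡ 6 − 46 = -40 (mod 8).
    Divide the congruence (and modulus) by g = 4: 21·t ≡ -10 (mod 2).
    Reduce coefficients mod 2: 1·t ≡ 0 (mod 2).
    So t ≡ 0 (mod 2).
    Then x = 46 + 84·0 = 46, valid modulo lcm(84, 8) = 168: x ≡ 46 (mod 168).
Verify: 46 mod 21 = 4, 46 mod 12 = 10, 46 mod 8 = 6.

x ≡ 46 (mod 168).


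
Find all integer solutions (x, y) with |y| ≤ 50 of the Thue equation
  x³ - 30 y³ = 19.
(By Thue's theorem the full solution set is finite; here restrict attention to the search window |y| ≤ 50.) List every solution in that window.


The equation is x³ - 30y³ = 19. For fixed y, x³ = 30·y³ + 19, so a solution requires the RHS to be a perfect cube.
Strategy: iterate y from -50 to 50, compute RHS = 30·y³ + 19, and check whether it is a (positive or negative) perfect cube.
Check small values of y:
  y = 0: RHS = 19 is not a perfect cube.
  y = 1: RHS = 49 is not a perfect cube.
  y = -1: RHS = -11 is not a perfect cube.
  y = 2: RHS = 259 is not a perfect cube.
  y = -2: RHS = -221 is not a perfect cube.
  y = 3: RHS = 829 is not a perfect cube.
  y = -3: RHS = -791 is not a perfect cube.
Continuing the search up to |y| = 50 finds no solutions either.
No (x, y) in the scanned range satisfies the equation.

No integer solutions with |y| ≤ 50.


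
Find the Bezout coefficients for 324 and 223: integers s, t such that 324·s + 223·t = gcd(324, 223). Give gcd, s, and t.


Euclidean algorithm on (324, 223) — divide until remainder is 0:
  324 = 1 · 223 + 101
  223 = 2 · 101 + 21
  101 = 4 · 21 + 17
  21 = 1 · 17 + 4
  17 = 4 · 4 + 1
  4 = 4 · 1 + 0
gcd(324, 223) = 1.
Track Bezout coefficients alongside the remainders: start with r₀ = 324 = a·1 + b·0 (s = 1, t = 0) and r₁ = 223 = a·0 + b·1 (s = 0, t = 1); each new remainder r_{k+1} = r_{k-1} − q_k·r_k inherits s_{k+1} = s_{k-1} − q_k·s_k, t_{k+1} = t_{k-1} − q_k·t_k, so r_k = a·s_k + b·t_k at every step:
  q = 1: r = 101, s = 1 − 1·0 = 1, t = 0 − 1·1 = -1  (check: 324·1 + 223·(-1) = 101)
  q = 2: r = 21, s = 0 − 2·1 = -2, t = 1 − 2·(-1) = 3  (check: 324·(-2) + 223·3 = 21)
  q = 4: r = 17, s = 1 − 4·(-2) = 9, t = -1 − 4·3 = -13  (check: 324·9 + 223·(-13) = 17)
  q = 1: r = 4, s = -2 − 1·9 = -11, t = 3 − 1·(-13) = 16  (check: 324·(-11) + 223·16 = 4)
  q = 4: r = 1, s = 9 − 4·(-11) = 53, t = -13 − 4·16 = -77  (check: 324·53 + 223·(-77) = 1)
The row with r = 1 (the gcd) gives the Bezout coefficients s = 53, t = -77.
Result: 324 · (53) + 223 · (-77) = 1.

gcd(324, 223) = 1; s = 53, t = -77 (check: 324·53 + 223·(-77) = 1).


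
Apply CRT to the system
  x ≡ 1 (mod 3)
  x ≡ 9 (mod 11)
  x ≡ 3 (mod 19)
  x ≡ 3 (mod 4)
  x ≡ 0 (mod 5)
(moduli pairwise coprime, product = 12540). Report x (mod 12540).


Product of moduli M = 3 · 11 · 19 · 4 · 5 = 12540.
Merge one congruence at a time:
  Start: x ≡ 1 (mod 3).
  Combine with x ≡ 9 (mod 11); new modulus lcm = 33.
    Write x = 1 + 3·t and substitute into x ≡ 9 (mod 11): 3·t ≡ 9 − 1 = 8 (mod 11).
    The inverse of 3 mod 11 is 4 (since 3·4 = 12 = 1·11 + 1), so t ≡ 4·8 = 32 ≡ 10 (mod 11).
    Then x = 1 + 3·10 = 31, valid modulo lcm(3, 11) = 33: x ≡ 31 (mod 33).
  Combine with x ≡ 3 (mod 19); new modulus lcm = 627.
    Write x = 31 + 33·t and substitute into x ≡ 3 (mod 19): 33·t ≡ 3 − 31 = -28 (mod 19).
    Reduce coefficients mod 19: 14·t ≡ 10 (mod 19).
    The inverse of 14 mod 19 is 15 (since 14·15 = 210 = 11·19 + 1), so t ≡ 15·10 = 150 ≡ 17 (mod 19).
    Then x = 31 + 33·17 = 592, valid modulo lcm(33, 19) = 627: x ≡ 592 (mod 627).
  Combine with x ≡ 3 (mod 4); new modulus lcm = 2508.
    Write x = 592 + 627·t and substitute into x ≡ 3 (mod 4): 627·t ≡ 3 − 592 = -589 (mod 4).
    Reduce coefficients mod 4: 3·t ≡ 3 (mod 4).
    The inverse of 3 mod 4 is 3 (since 3·3 = 9 = 2·4 + 1), so t ≡ 3·3 = 9 ≡ 1 (mod 4).
    Then x = 592 + 627·1 = 1219, valid modulo lcm(627, 4) = 2508: x ≡ 1219 (mod 2508).
  Combine with x ≡ 0 (mod 5); new modulus lcm = 12540.
    Write x = 1219 + 2508·t and substitute into x ≡ 0 (mod 5): 2508·t ≡ 0 − 1219 = -1219 (mod 5).
    Reduce coefficients mod 5: 3·t ≡ 1 (mod 5).
    The inverse of 3 mod 5 is 2 (since 3·2 = 6 = 1·5 + 1), so t ≡ 2·1 = 2 ≡ 2 (mod 5).
    Then x = 1219 + 2508·2 = 6235, valid modulo lcm(2508, 5) = 12540: x ≡ 6235 (mod 12540).
Verify against each original: 6235 mod 3 = 1, 6235 mod 11 = 9, 6235 mod 19 = 3, 6235 mod 4 = 3, 6235 mod 5 = 0.

x ≡ 6235 (mod 12540).


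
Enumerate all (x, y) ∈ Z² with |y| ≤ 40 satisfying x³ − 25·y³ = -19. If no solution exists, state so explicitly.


The equation is x³ - 25y³ = -19. For fixed y, x³ = 25·y³ − 19, so a solution requires the RHS to be a perfect cube.
Strategy: iterate y from -40 to 40, compute RHS = 25·y³ − 19, and check whether it is a (positive or negative) perfect cube.
Check small values of y:
  y = 0: RHS = -19 is not a perfect cube.
  y = 1: RHS = 6 is not a perfect cube.
  y = -1: RHS = -44 is not a perfect cube.
  y = 2: RHS = 181 is not a perfect cube.
  y = -2: RHS = -219 is not a perfect cube.
  y = 3: RHS = 656 is not a perfect cube.
  y = -3: RHS = -694 is not a perfect cube.
Continuing the search up to |y| = 40 finds no solutions either.
No (x, y) in the scanned range satisfies the equation.

No integer solutions with |y| ≤ 40.


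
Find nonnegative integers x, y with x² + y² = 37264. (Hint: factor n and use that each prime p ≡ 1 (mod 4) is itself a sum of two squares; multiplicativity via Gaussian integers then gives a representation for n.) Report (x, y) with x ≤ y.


Step 1: Factor n = 37264 = 2^4 · 17 · 137.
Step 2: Check the mod-4 condition on each prime factor: 2 = 2 (special); 17 ≡ 1 (mod 4), exponent 1; 137 ≡ 1 (mod 4), exponent 1.
All primes ≡ 3 (mod 4) appear to even exponent (or don't appear), so by the two-squares theorem n IS expressible as a sum of two squares.
Step 3: Build a representation. Group n = k² · m with k = 4 and m = 17 · 137 = 2329 (a product of primes ≡ 1 (mod 4)); a representation of m scales to one of n via (k·x)² + (k·y)² = k²(x² + y²). Each prime p ≡ 1 (mod 4) is itself a sum of two squares; find a² by testing p − a² for a perfect square:
  17: 17 − 1² = 16 = 4² ⇒ 17 = 1² + 4².
  137: 137 − 1² = 136, 137 − 2² = 133, 137 − 3² = 128, 137 − 4² = 121 = 11² ⇒ 137 = 4² + 11².
  Combine using the Brahmagupta–Fibonacci identity (a² + b²)(c² + d²) = (ac − bd)² + (ad + bc)² = (ac + bd)² + (ad − bc)²:
  17 · 137 = 2329: from (1² + 4²)(4² + 11²), take (1·4 − 4·11, 1·11 + 4·4) = (4 − 44, 11 + 16) = (-40, 27); dropping signs (only squares matter) gives (40, 27); check 40² + 27² = 1600 + 729 = 2329 ✓.
  Scale by k = 4: (4·40, 4·27) = (160, 108).
Step 4: Order so x ≤ y and verify: 108² + 160² = 11664 + 25600 = 37264 = n. ✓

n = 37264 = 108² + 160² (one valid representation with x ≤ y).


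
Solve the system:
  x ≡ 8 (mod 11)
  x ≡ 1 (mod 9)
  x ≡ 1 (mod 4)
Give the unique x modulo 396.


Moduli 11, 9, 4 are pairwise coprime; by CRT there is a unique solution modulo M = 11 · 9 · 4 = 396.
Solve pairwise, accumulating the modulus:
  Start with x ≡ 8 (mod 11).
  Combine with x ≡ 1 (mod 9): since gcd(11, 9) = 1, we get a unique residue mod 99.
    Write x = 8 + 11·t and substitute into x ≡ 1 (mod 9): 11·t ≡ 1 − 8 = -7 (mod 9).
    Reduce coefficients mod 9: 2·t ≡ 2 (mod 9).
    The inverse of 2 mod 9 is 5 (since 2·5 = 10 = 1·9 + 1), so t ≡ 5·2 = 10 ≡ 1 (mod 9).
    Then x = 8 + 11·1 = 19, valid modulo lcm(11, 9) = 99: x ≡ 19 (mod 99).
  Combine with x ≡ 1 (mod 4): since gcd(99, 4) = 1, we get a unique residue mod 396.
    Write x = 19 + 99·t and substitute into x ≡ 1 (mod 4): 99·t ≡ 1 − 19 = -18 (mod 4).
    Reduce coefficients mod 4: 3·t ≡ 2 (mod 4).
    The inverse of 3 mod 4 is 3 (since 3·3 = 9 = 2·4 + 1), so t ≡ 3·2 = 6 ≡ 2 (mod 4).
    Then x = 19 + 99·2 = 217, valid modulo lcm(99, 4) = 396: x ≡ 217 (mod 396).
Verify: 217 mod 11 = 8 ✓, 217 mod 9 = 1 ✓, 217 mod 4 = 1 ✓.

x ≡ 217 (mod 396).


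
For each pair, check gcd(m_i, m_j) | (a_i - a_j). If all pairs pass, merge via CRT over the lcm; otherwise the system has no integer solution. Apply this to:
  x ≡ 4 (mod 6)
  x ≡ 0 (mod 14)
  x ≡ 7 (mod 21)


Moduli 6, 14, 21 are not pairwise coprime, so CRT works modulo lcm(m_i) when all pairwise compatibility conditions hold.
Pairwise compatibility: gcd(m_i, m_j) must divide a_i - a_j for every pair.
Merge one congruence at a time:
  Start: x ≡ 4 (mod 6).
  Combine with x ≡ 0 (mod 14): gcd(6, 14) = 2; 0 - 4 = -4, which IS divisible by 2, so compatible.
    Write x = 4 + 6·t and substitute into x ≡ 0 (mod 14): 6·t ≡ 0 − 4 = -4 (mod 14).
    Divide the congruence (and modulus) by g = 2: 3·t ≡ -2 (mod 7).
    Reduce coefficients mod 7: 3·t ≡ 5 (mod 7).
    The inverse of 3 mod 7 is 5 (since 3·5 = 15 = 2·7 + 1), so t ≡ 5·5 = 25 ≡ 4 (mod 7).
    Then x = 4 + 6·4 = 28, valid modulo lcm(6, 14) = 42: x ≡ 28 (mod 42).
  Combine with x ≡ 7 (mod 21): gcd(42, 21) = 21; 7 - 28 = -21, which IS divisible by 21, so compatible.
    Write x = 28 + 42·t and substitute into x ≡ 7 (mod 21): 42·t ≡ 7 − 28 = -21 (mod 21).
    Divide the congruence (and modulus) by g = 21: 2·t ≡ -1 (mod 1).
    Modulo 1 every t works; take t = 0.
    Then x = 28 + 42·0 = 28, valid modulo lcm(42, 21) = 42: x ≡ 28 (mod 42).
Verify: 28 mod 6 = 4, 28 mod 14 = 0, 28 mod 21 = 7.

x ≡ 28 (mod 42).


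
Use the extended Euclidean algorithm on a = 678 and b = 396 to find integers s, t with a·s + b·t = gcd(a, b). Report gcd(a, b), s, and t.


Euclidean algorithm on (678, 396) — divide until remainder is 0:
  678 = 1 · 396 + 282
  396 = 1 · 282 + 114
  282 = 2 · 114 + 54
  114 = 2 · 54 + 6
  54 = 9 · 6 + 0
gcd(678, 396) = 6.
Track Bezout coefficients alongside the remainders: start with r₀ = 678 = a·1 + b·0 (s = 1, t = 0) and r₁ = 396 = a·0 + b·1 (s = 0, t = 1); each new remainder r_{k+1} = r_{k-1} − q_k·r_k inherits s_{k+1} = s_{k-1} − q_k·s_k, t_{k+1} = t_{k-1} − q_k·t_k, so r_k = a·s_k + b·t_k at every step:
  q = 1: r = 282, s = 1 − 1·0 = 1, t = 0 − 1·1 = -1  (check: 678·1 + 396·(-1) = 282)
  q = 1: r = 114, s = 0 − 1·1 = -1, t = 1 − 1·(-1) = 2  (check: 678·(-1) + 396·2 = 114)
  q = 2: r = 54, s = 1 − 2·(-1) = 3, t = -1 − 2·2 = -5  (check: 678·3 + 396·(-5) = 54)
  q = 2: r = 6, s = -1 − 2·3 = -7, t = 2 − 2·(-5) = 12  (check: 678·(-7) + 396·12 = 6)
The row with r = 6 (the gcd) gives the Bezout coefficients s = -7, t = 12.
Result: 678 · (-7) + 396 · (12) = 6.

gcd(678, 396) = 6; s = -7, t = 12 (check: 678·(-7) + 396·12 = 6).


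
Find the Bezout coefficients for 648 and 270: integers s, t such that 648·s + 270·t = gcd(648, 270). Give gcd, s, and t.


Euclidean algorithm on (648, 270) — divide until remainder is 0:
  648 = 2 · 270 + 108
  270 = 2 · 108 + 54
  108 = 2 · 54 + 0
gcd(648, 270) = 54.
Track Bezout coefficients alongside the remainders: start with r₀ = 648 = a·1 + b·0 (s = 1, t = 0) and r₁ = 270 = a·0 + b·1 (s = 0, t = 1); each new remainder r_{k+1} = r_{k-1} − q_k·r_k inherits s_{k+1} = s_{k-1} − q_k·s_k, t_{k+1} = t_{k-1} − q_k·t_k, so r_k = a·s_k + b·t_k at every step:
  q = 2: r = 108, s = 1 − 2·0 = 1, t = 0 − 2·1 = -2  (check: 648·1 + 270·(-2) = 108)
  q = 2: r = 54, s = 0 − 2·1 = -2, t = 1 − 2·(-2) = 5  (check: 648·(-2) + 270·5 = 54)
The row with r = 54 (the gcd) gives the Bezout coefficients s = -2, t = 5.
Result: 648 · (-2) + 270 · (5) = 54.

gcd(648, 270) = 54; s = -2, t = 5 (check: 648·(-2) + 270·5 = 54).


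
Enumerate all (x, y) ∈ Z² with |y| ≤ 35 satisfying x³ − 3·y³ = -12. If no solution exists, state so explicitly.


The equation is x³ - 3y³ = -12. For fixed y, x³ = 3·y³ − 12, so a solution requires the RHS to be a perfect cube.
Strategy: iterate y from -35 to 35, compute RHS = 3·y³ − 12, and check whether it is a (positive or negative) perfect cube.
Check small values of y:
  y = 0: RHS = -12 is not a perfect cube.
  y = 1: RHS = -9 is not a perfect cube.
  y = -1: RHS = -15 is not a perfect cube.
  y = 2: RHS = 12 is not a perfect cube.
  y = -2: RHS = -36 is not a perfect cube.
  y = 3: RHS = 69 is not a perfect cube.
  y = -3: RHS = -93 is not a perfect cube.
Continuing the search up to |y| = 35 finds no solutions either.
No (x, y) in the scanned range satisfies the equation.

No integer solutions with |y| ≤ 35.


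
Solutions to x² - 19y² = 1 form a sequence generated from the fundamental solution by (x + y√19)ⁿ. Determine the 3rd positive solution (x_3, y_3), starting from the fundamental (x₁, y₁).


Step 1: Find the fundamental solution (x₁, y₁) of x² - 19y² = 1.
  Expand √19 as a continued fraction. a₀ = ⌊√19⌋ = 4; iterate m_{k+1} = d_k·a_k − m_k, d_{k+1} = (19 − m_{k+1}²)/d_k, a_{k+1} = ⌊(a₀ + m_{k+1})/d_{k+1}⌋ (starting m₀ = 0, d₀ = 1), with convergents p_k = a_k·p_{k-1} + p_{k-2}, q_k = a_k·q_{k-1} + q_{k-2} (p₋₁ = 1, q₋₁ = 0):
  k = 0: a₀ = 4; p₀/q₀ = 4/1; p₀² − 19·q₀² = 16 − 19 = -3.
  k = 1: m = 4, d = 3, a = ⌊(4 + 4)/3⌋ = 2; p/q = (2·4 + 1)/(2·1 + 0) = 9/2; p² − 19·q² = 81 − 76 = 5.
  k = 2: m = 2, d = 5, a = ⌊(4 + 2)/5⌋ = 1; p/q = (1·9 + 4)/(1·2 + 1) = 13/3; p² − 19·q² = 169 − 171 = -2.
  k = 3: m = 3, d = 2, a = ⌊(4 + 3)/2⌋ = 3; p/q = (3·13 + 9)/(3·3 + 2) = 48/11; p² − 19·q² = 2304 − 2299 = 5.
  k = 4: m = 3, d = 5, a = ⌊(4 + 3)/5⌋ = 1; p/q = (1·48 + 13)/(1·11 + 3) = 61/14; p² − 19·q² = 3721 − 3724 = -3.
  k = 5: m = 2, d = 3, a = ⌊(4 + 2)/3⌋ = 2; p/q = (2·61 + 48)/(2·14 + 11) = 170/39; p² − 19·q² = 28900 − 28899 = 1.
  The first convergent with p² − 19·q² = 1 gives the fundamental solution (x₁, y₁) = (170, 39).
Step 2: Apply the recurrence (x_{n+1}, y_{n+1}) = (x₁x_n + 19y₁y_n, x₁y_n + y₁x_n) repeatedly.
  From (x_1, y_1) = (170, 39): x_2 = 170·170 + 19·39·39 = 57799; y_2 = 170·39 + 39·170 = 13260.
  From (x_2, y_2) = (57799, 13260): x_3 = 170·57799 + 19·39·13260 = 19651490; y_3 = 170·13260 + 39·57799 = 4508361.
Step 3: Verify x_3² - 19·y_3² = 386181059220100 - 386181059220099 = 1 (should be 1). ✓

(x_1, y_1) = (170, 39); (x_3, y_3) = (19651490, 4508361).


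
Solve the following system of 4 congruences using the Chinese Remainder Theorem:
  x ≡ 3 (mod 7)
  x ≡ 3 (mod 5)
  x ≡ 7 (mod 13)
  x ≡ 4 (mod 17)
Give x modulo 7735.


Product of moduli M = 7 · 5 · 13 · 17 = 7735.
Merge one congruence at a time:
  Start: x ≡ 3 (mod 7).
  Combine with x ≡ 3 (mod 5); new modulus lcm = 35.
    Write x = 3 + 7·t and substitute into x ≡ 3 (mod 5): 7·t ≡ 3 − 3 = 0 (mod 5).
    Reduce coefficients mod 5: 2·t ≡ 0 (mod 5).
    The inverse of 2 mod 5 is 3 (since 2·3 = 6 = 1·5 + 1), so t ≡ 3·0 = 0 ≡ 0 (mod 5).
    Then x = 3 + 7·0 = 3, valid modulo lcm(7, 5) = 35: x ≡ 3 (mod 35).
  Combine with x ≡ 7 (mod 13); new modulus lcm = 455.
    Write x = 3 + 35·t and substitute into x ≡ 7 (mod 13): 35·t ≡ 7 − 3 = 4 (mod 13).
    Reduce coefficients mod 13: 9·t ≡ 4 (mod 13).
    The inverse of 9 mod 13 is 3 (since 9·3 = 27 = 2·13 + 1), so t ≡ 3·4 = 12 ≡ 12 (mod 13).
    Then x = 3 + 35·12 = 423, valid modulo lcm(35, 13) = 455: x ≡ 423 (mod 455).
  Combine with x ≡ 4 (mod 17); new modulus lcm = 7735.
    Write x = 423 + 455·t and substitute into x ≡ 4 (mod 17): 455·t ≡ 4 − 423 = -419 (mod 17).
    Reduce coefficients mod 17: 13·t ≡ 6 (mod 17).
    The inverse of 13 mod 17 is 4 (since 13·4 = 52 = 3·17 + 1), so t ≡ 4·6 = 24 ≡ 7 (mod 17).
    Then x = 423 + 455·7 = 3608, valid modulo lcm(455, 17) = 7735: x ≡ 3608 (mod 7735).
Verify against each original: 3608 mod 7 = 3, 3608 mod 5 = 3, 3608 mod 13 = 7, 3608 mod 17 = 4.

x ≡ 3608 (mod 7735).


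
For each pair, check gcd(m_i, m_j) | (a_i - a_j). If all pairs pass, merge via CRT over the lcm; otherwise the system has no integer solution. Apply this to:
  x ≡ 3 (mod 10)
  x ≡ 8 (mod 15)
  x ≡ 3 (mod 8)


Moduli 10, 15, 8 are not pairwise coprime, so CRT works modulo lcm(m_i) when all pairwise compatibility conditions hold.
Pairwise compatibility: gcd(m_i, m_j) must divide a_i - a_j for every pair.
Merge one congruence at a time:
  Start: x ≡ 3 (mod 10).
  Combine with x ≡ 8 (mod 15): gcd(10, 15) = 5; 8 - 3 = 5, which IS divisible by 5, so compatible.
    Write x = 3 + 10·t and substitute into x ≡ 8 (mod 15): 10·t ≡ 8 − 3 = 5 (mod 15).
    Divide the congruence (and modulus) by g = 5: 2·t ≡ 1 (mod 3).
    The inverse of 2 mod 3 is 2 (since 2·2 = 4 = 1·3 + 1), so t ≡ 2·1 = 2 ≡ 2 (mod 3).
    Then x = 3 + 10·2 = 23, valid modulo lcm(10, 15) = 30: x ≡ 23 (mod 30).
  Combine with x ≡ 3 (mod 8): gcd(30, 8) = 2; 3 - 23 = -20, which IS divisible by 2, so compatible.
    Write x = 23 + 30·t and substitute into x ≡ 3 (mod 8): 30·t ≡ 3 − 23 = -20 (mod 8).
    Divide the congruence (and modulus) by g = 2: 15·t ≡ -10 (mod 4).
    Reduce coefficients mod 4: 3·t ≡ 2 (mod 4).
    The inverse of 3 mod 4 is 3 (since 3·3 = 9 = 2·4 + 1), so t ≡ 3·2 = 6 ≡ 2 (mod 4).
    Then x = 23 + 30·2 = 83, valid modulo lcm(30, 8) = 120: x ≡ 83 (mod 120).
Verify: 83 mod 10 = 3, 83 mod 15 = 8, 83 mod 8 = 3.

x ≡ 83 (mod 120).


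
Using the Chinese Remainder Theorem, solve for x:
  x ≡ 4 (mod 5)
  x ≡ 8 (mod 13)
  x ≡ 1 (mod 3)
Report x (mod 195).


Moduli 5, 13, 3 are pairwise coprime; by CRT there is a unique solution modulo M = 5 · 13 · 3 = 195.
Solve pairwise, accumulating the modulus:
  Start with x ≡ 4 (mod 5).
  Combine with x ≡ 8 (mod 13): since gcd(5, 13) = 1, we get a unique residue mod 65.
    Write x = 4 + 5·t and substitute into x ≡ 8 (mod 13): 5·t ≡ 8 − 4 = 4 (mod 13).
    The inverse of 5 mod 13 is 8 (since 5·8 = 40 = 3·13 + 1), so t ≡ 8·4 = 32 ≡ 6 (mod 13).
    Then x = 4 + 5·6 = 34, valid modulo lcm(5, 13) = 65: x ≡ 34 (mod 65).
  Combine with x ≡ 1 (mod 3): since gcd(65, 3) = 1, we get a unique residue mod 195.
    Write x = 34 + 65·t and substitute into x ≡ 1 (mod 3): 65·t ≡ 1 − 34 = -33 (mod 3).
    Reduce coefficients mod 3: 2·t ≡ 0 (mod 3).
    The inverse of 2 mod 3 is 2 (since 2·2 = 4 = 1·3 + 1), so t ≡ 2·0 = 0 ≡ 0 (mod 3).
    Then x = 34 + 65·0 = 34, valid modulo lcm(65, 3) = 195: x ≡ 34 (mod 195).
Verify: 34 mod 5 = 4 ✓, 34 mod 13 = 8 ✓, 34 mod 3 = 1 ✓.

x ≡ 34 (mod 195).


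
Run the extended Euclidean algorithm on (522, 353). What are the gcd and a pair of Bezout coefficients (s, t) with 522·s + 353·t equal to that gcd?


Euclidean algorithm on (522, 353) — divide until remainder is 0:
  522 = 1 · 353 + 169
  353 = 2 · 169 + 15
  169 = 11 · 15 + 4
  15 = 3 · 4 + 3
  4 = 1 · 3 + 1
  3 = 3 · 1 + 0
gcd(522, 353) = 1.
Track Bezout coefficients alongside the remainders: start with r₀ = 522 = a·1 + b·0 (s = 1, t = 0) and r₁ = 353 = a·0 + b·1 (s = 0, t = 1); each new remainder r_{k+1} = r_{k-1} − q_k·r_k inherits s_{k+1} = s_{k-1} − q_k·s_k, t_{k+1} = t_{k-1} − q_k·t_k, so r_k = a·s_k + b·t_k at every step:
  q = 1: r = 169, s = 1 − 1·0 = 1, t = 0 − 1·1 = -1  (check: 522·1 + 353·(-1) = 169)
  q = 2: r = 15, s = 0 − 2·1 = -2, t = 1 − 2·(-1) = 3  (check: 522·(-2) + 353·3 = 15)
  q = 11: r = 4, s = 1 − 11·(-2) = 23, t = -1 − 11·3 = -34  (check: 522·23 + 353·(-34) = 4)
  q = 3: r = 3, s = -2 − 3·23 = -71, t = 3 − 3·(-34) = 105  (check: 522·(-71) + 353·105 = 3)
  q = 1: r = 1, s = 23 − 1·(-71) = 94, t = -34 − 1·105 = -139  (check: 522·94 + 353·(-139) = 1)
The row with r = 1 (the gcd) gives the Bezout coefficients s = 94, t = -139.
Result: 522 · (94) + 353 · (-139) = 1.

gcd(522, 353) = 1; s = 94, t = -139 (check: 522·94 + 353·(-139) = 1).


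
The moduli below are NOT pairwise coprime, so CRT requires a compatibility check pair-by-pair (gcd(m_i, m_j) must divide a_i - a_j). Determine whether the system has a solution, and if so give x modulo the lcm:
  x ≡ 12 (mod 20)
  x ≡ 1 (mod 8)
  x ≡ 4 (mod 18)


Moduli 20, 8, 18 are not pairwise coprime, so CRT works modulo lcm(m_i) when all pairwise compatibility conditions hold.
Pairwise compatibility: gcd(m_i, m_j) must divide a_i - a_j for every pair.
Merge one congruence at a time:
  Start: x ≡ 12 (mod 20).
  Combine with x ≡ 1 (mod 8): gcd(20, 8) = 4, and 1 - 12 = -11 is NOT divisible by 4.
    ⇒ system is inconsistent (no integer solution).

No solution (the system is inconsistent).


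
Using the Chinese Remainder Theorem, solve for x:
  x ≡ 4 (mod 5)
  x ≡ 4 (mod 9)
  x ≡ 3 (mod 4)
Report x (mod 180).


Moduli 5, 9, 4 are pairwise coprime; by CRT there is a unique solution modulo M = 5 · 9 · 4 = 180.
Solve pairwise, accumulating the modulus:
  Start with x ≡ 4 (mod 5).
  Combine with x ≡ 4 (mod 9): since gcd(5, 9) = 1, we get a unique residue mod 45.
    Write x = 4 + 5·t and substitute into x ≡ 4 (mod 9): 5·t ≡ 4 − 4 = 0 (mod 9).
    The inverse of 5 mod 9 is 2 (since 5·2 = 10 = 1·9 + 1), so t ≡ 2·0 = 0 ≡ 0 (mod 9).
    Then x = 4 + 5·0 = 4, valid modulo lcm(5, 9) = 45: x ≡ 4 (mod 45).
  Combine with x ≡ 3 (mod 4): since gcd(45, 4) = 1, we get a unique residue mod 180.
    Write x = 4 + 45·t and substitute into x ≡ 3 (mod 4): 45·t ≡ 3 − 4 = -1 (mod 4).
    Reduce coefficients mod 4: 1·t ≡ 3 (mod 4).
    So t ≡ 3 (mod 4).
    Then x = 4 + 45·3 = 139, valid modulo lcm(45, 4) = 180: x ≡ 139 (mod 180).
Verify: 139 mod 5 = 4 ✓, 139 mod 9 = 4 ✓, 139 mod 4 = 3 ✓.

x ≡ 139 (mod 180).


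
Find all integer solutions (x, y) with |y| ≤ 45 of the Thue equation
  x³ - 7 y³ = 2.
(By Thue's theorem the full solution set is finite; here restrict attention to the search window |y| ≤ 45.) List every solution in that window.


The equation is x³ - 7y³ = 2. For fixed y, x³ = 7·y³ + 2, so a solution requires the RHS to be a perfect cube.
Strategy: iterate y from -45 to 45, compute RHS = 7·y³ + 2, and check whether it is a (positive or negative) perfect cube.
Check small values of y:
  y = 0: RHS = 2 is not a perfect cube.
  y = 1: RHS = 9 is not a perfect cube.
  y = -1: RHS = -5 is not a perfect cube.
  y = 2: RHS = 58 is not a perfect cube.
  y = -2: RHS = -54 is not a perfect cube.
  y = 3: RHS = 191 is not a perfect cube.
  y = -3: RHS = -187 is not a perfect cube.
Continuing the search up to |y| = 45 finds no solutions either.
No (x, y) in the scanned range satisfies the equation.

No integer solutions with |y| ≤ 45.


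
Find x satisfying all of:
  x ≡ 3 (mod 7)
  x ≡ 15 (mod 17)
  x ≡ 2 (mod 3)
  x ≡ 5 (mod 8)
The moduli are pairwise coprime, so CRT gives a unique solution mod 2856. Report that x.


Product of moduli M = 7 · 17 · 3 · 8 = 2856.
Merge one congruence at a time:
  Start: x ≡ 3 (mod 7).
  Combine with x ≡ 15 (mod 17); new modulus lcm = 119.
    Write x = 3 + 7·t and substitute into x ≡ 15 (mod 17): 7·t ≡ 15 − 3 = 12 (mod 17).
    The inverse of 7 mod 17 is 5 (since 7·5 = 35 = 2·17 + 1), so t ≡ 5·12 = 60 ≡ 9 (mod 17).
    Then x = 3 + 7·9 = 66, valid modulo lcm(7, 17) = 119: x ≡ 66 (mod 119).
  Combine with x ≡ 2 (mod 3); new modulus lcm = 357.
    Write x = 66 + 119·t and substitute into x ≡ 2 (mod 3): 119·t ≡ 2 − 66 = -64 (mod 3).
    Reduce coefficients mod 3: 2·t ≡ 2 (mod 3).
    The inverse of 2 mod 3 is 2 (since 2·2 = 4 = 1·3 + 1), so t ≡ 2·2 = 4 ≡ 1 (mod 3).
    Then x = 66 + 119·1 = 185, valid modulo lcm(119, 3) = 357: x ≡ 185 (mod 357).
  Combine with x ≡ 5 (mod 8); new modulus lcm = 2856.
    Write x = 185 + 357·t and substitute into x ≡ 5 (mod 8): 357·t ≡ 5 − 185 = -180 (mod 8).
    Reduce coefficients mod 8: 5·t ≡ 4 (mod 8).
    The inverse of 5 mod 8 is 5 (since 5·5 = 25 = 3·8 + 1), so t ≡ 5·4 = 20 ≡ 4 (mod 8).
    Then x = 185 + 357·4 = 1613, valid modulo lcm(357, 8) = 2856: x ≡ 1613 (mod 2856).
Verify against each original: 1613 mod 7 = 3, 1613 mod 17 = 15, 1613 mod 3 = 2, 1613 mod 8 = 5.

x ≡ 1613 (mod 2856).


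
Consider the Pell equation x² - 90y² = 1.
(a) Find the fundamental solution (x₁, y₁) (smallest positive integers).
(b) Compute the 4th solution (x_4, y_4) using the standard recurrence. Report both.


Step 1: Find the fundamental solution (x₁, y₁) of x² - 90y² = 1.
  Expand √90 as a continued fraction. a₀ = ⌊√90⌋ = 9; iterate m_{k+1} = d_k·a_k − m_k, d_{k+1} = (90 − m_{k+1}²)/d_k, a_{k+1} = ⌊(a₀ + m_{k+1})/d_{k+1}⌋ (starting m₀ = 0, d₀ = 1), with convergents p_k = a_k·p_{k-1} + p_{k-2}, q_k = a_k·q_{k-1} + q_{k-2} (p₋₁ = 1, q₋₁ = 0):
  k = 0: a₀ = 9; p₀/q₀ = 9/1; p₀² − 90·q₀² = 81 − 90 = -9.
  k = 1: m = 9, d = 9, a = ⌊(9 + 9)/9⌋ = 2; p/q = (2·9 + 1)/(2·1 + 0) = 19/2; p² − 90·q² = 361 − 360 = 1.
  The first convergent with p² − 90·q² = 1 gives the fundamental solution (x₁, y₁) = (19, 2).
Step 2: Apply the recurrence (x_{n+1}, y_{n+1}) = (x₁x_n + 90y₁y_n, x₁y_n + y₁x_n) repeatedly.
  From (x_1, y_1) = (19, 2): x_2 = 19·19 + 90·2·2 = 721; y_2 = 19·2 + 2·19 = 76.
  From (x_2, y_2) = (721, 76): x_3 = 19·721 + 90·2·76 = 27379; y_3 = 19·76 + 2·721 = 2886.
  From (x_3, y_3) = (27379, 2886): x_4 = 19·27379 + 90·2·2886 = 1039681; y_4 = 19·2886 + 2·27379 = 109592.
Step 3: Verify x_4² - 90·y_4² = 1080936581761 - 1080936581760 = 1 (should be 1). ✓

(x_1, y_1) = (19, 2); (x_4, y_4) = (1039681, 109592).


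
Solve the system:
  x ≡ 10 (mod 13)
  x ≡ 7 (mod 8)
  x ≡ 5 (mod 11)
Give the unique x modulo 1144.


Moduli 13, 8, 11 are pairwise coprime; by CRT there is a unique solution modulo M = 13 · 8 · 11 = 1144.
Solve pairwise, accumulating the modulus:
  Start with x ≡ 10 (mod 13).
  Combine with x ≡ 7 (mod 8): since gcd(13, 8) = 1, we get a unique residue mod 104.
    Write x = 10 + 13·t and substitute into x ≡ 7 (mod 8): 13·t ≡ 7 − 10 = -3 (mod 8).
    Reduce coefficients mod 8: 5·t ≡ 5 (mod 8).
    The inverse of 5 mod 8 is 5 (since 5·5 = 25 = 3·8 + 1), so t ≡ 5·5 = 25 ≡ 1 (mod 8).
    Then x = 10 + 13·1 = 23, valid modulo lcm(13, 8) = 104: x ≡ 23 (mod 104).
  Combine with x ≡ 5 (mod 11): since gcd(104, 11) = 1, we get a unique residue mod 1144.
    Write x = 23 + 104·t and substitute into x ≡ 5 (mod 11): 104·t ≡ 5 − 23 = -18 (mod 11).
    Reduce coefficients mod 11: 5·t ≡ 4 (mod 11).
    The inverse of 5 mod 11 is 9 (since 5·9 = 45 = 4·11 + 1), so t ≡ 9·4 = 36 ≡ 3 (mod 11).
    Then x = 23 + 104·3 = 335, valid modulo lcm(104, 11) = 1144: x ≡ 335 (mod 1144).
Verify: 335 mod 13 = 10 ✓, 335 mod 8 = 7 ✓, 335 mod 11 = 5 ✓.

x ≡ 335 (mod 1144).


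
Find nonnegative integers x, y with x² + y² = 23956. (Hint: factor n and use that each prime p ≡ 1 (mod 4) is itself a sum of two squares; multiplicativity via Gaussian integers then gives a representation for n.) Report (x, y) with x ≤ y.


Step 1: Factor n = 23956 = 2^2 · 53 · 113.
Step 2: Check the mod-4 condition on each prime factor: 2 = 2 (special); 53 ≡ 1 (mod 4), exponent 1; 113 ≡ 1 (mod 4), exponent 1.
All primes ≡ 3 (mod 4) appear to even exponent (or don't appear), so by the two-squares theorem n IS expressible as a sum of two squares.
Step 3: Build a representation. Group n = k² · m with k = 2 and m = 53 · 113 = 5989 (a product of primes ≡ 1 (mod 4)); a representation of m scales to one of n via (k·x)² + (k·y)² = k²(x² + y²). Each prime p ≡ 1 (mod 4) is itself a sum of two squares; find a² by testing p − a² for a perfect square:
  53: 53 − 1² = 52, 53 − 2² = 49 = 7² ⇒ 53 = 2² + 7².
  113: 113 − 1² = 112, 113 − 2² = 109, 113 − 3² = 104, 113 − 4² = 97, 113 − 5² = 88, 113 − 6² = 77, 113 − 7² = 64 = 8² ⇒ 113 = 7² + 8².
  Combine using the Brahmagupta–Fibonacci identity (a² + b²)(c² + d²) = (ac − bd)² + (ad + bc)² = (ac + bd)² + (ad − bc)²:
  53 · 113 = 5989: from (2² + 7²)(7² + 8²), take (2·7 − 7·8, 2·8 + 7·7) = (14 − 56, 16 + 49) = (-42, 65); dropping signs (only squares matter) gives (42, 65); check 42² + 65² = 1764 + 4225 = 5989 ✓.
  Scale by k = 2: (2·42, 2·65) = (84, 130).
Step 4: Order so x ≤ y and verify: 84² + 130² = 7056 + 16900 = 23956 = n. ✓

n = 23956 = 84² + 130² (one valid representation with x ≤ y).


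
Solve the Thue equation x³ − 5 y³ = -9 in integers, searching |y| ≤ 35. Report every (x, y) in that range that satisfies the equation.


The equation is x³ - 5y³ = -9. For fixed y, x³ = 5·y³ − 9, so a solution requires the RHS to be a perfect cube.
Strategy: iterate y from -35 to 35, compute RHS = 5·y³ − 9, and check whether it is a (positive or negative) perfect cube.
Check small values of y:
  y = 0: RHS = -9 is not a perfect cube.
  y = 1: RHS = -4 is not a perfect cube.
  y = -1: RHS = -14 is not a perfect cube.
  y = 2: RHS = 31 is not a perfect cube.
  y = -2: RHS = -49 is not a perfect cube.
  y = 3: RHS = 126 is not a perfect cube.
  y = -3: RHS = -144 is not a perfect cube.
Continuing the search up to |y| = 35 finds no solutions either.
No (x, y) in the scanned range satisfies the equation.

No integer solutions with |y| ≤ 35.


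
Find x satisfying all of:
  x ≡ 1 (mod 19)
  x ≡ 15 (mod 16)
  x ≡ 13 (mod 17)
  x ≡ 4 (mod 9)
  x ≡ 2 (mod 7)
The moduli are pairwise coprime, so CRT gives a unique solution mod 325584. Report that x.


Product of moduli M = 19 · 16 · 17 · 9 · 7 = 325584.
Merge one congruence at a time:
  Start: x ≡ 1 (mod 19).
  Combine with x ≡ 15 (mod 16); new modulus lcm = 304.
    Write x = 1 + 19·t and substitute into x ≡ 15 (mod 16): 19·t ≡ 15 − 1 = 14 (mod 16).
    Reduce coefficients mod 16: 3·t ≡ 14 (mod 16).
    The inverse of 3 mod 16 is 11 (since 3·11 = 33 = 2·16 + 1), so t ≡ 11·14 = 154 ≡ 10 (mod 16).
    Then x = 1 + 19·10 = 191, valid modulo lcm(19, 16) = 304: x ≡ 191 (mod 304).
  Combine with x ≡ 13 (mod 17); new modulus lcm = 5168.
    Write x = 191 + 304·t and substitute into x ≡ 13 (mod 17): 304·t ≡ 13 − 191 = -178 (mod 17).
    Reduce coefficients mod 17: 15·t ≡ 9 (mod 17).
    The inverse of 15 mod 17 is 8 (since 15·8 = 120 = 7·17 + 1), so t ≡ 8·9 = 72 ≡ 4 (mod 17).
    Then x = 191 + 304·4 = 1407, valid modulo lcm(304, 17) = 5168: x ≡ 1407 (mod 5168).
  Combine with x ≡ 4 (mod 9); new modulus lcm = 46512.
    Write x = 1407 + 5168·t and substitute into x ≡ 4 (mod 9): 5168·t ≡ 4 − 1407 = -1403 (mod 9).
    Reduce coefficients mod 9: 2·t ≡ 1 (mod 9).
    The inverse of 2 mod 9 is 5 (since 2·5 = 10 = 1·9 + 1), so t ≡ 5·1 = 5 ≡ 5 (mod 9).
    Then x = 1407 + 5168·5 = 27247, valid modulo lcm(5168, 9) = 46512: x ≡ 27247 (mod 46512).
  Combine with x ≡ 2 (mod 7); new modulus lcm = 325584.
    Write x = 27247 + 46512·t and substitute into x ≡ 2 (mod 7): 46512·t ≡ 2 − 27247 = -27245 (mod 7).
    Reduce coefficients mod 7: 4·t ≡ 6 (mod 7).
    The inverse of 4 mod 7 is 2 (since 4·2 = 8 = 1·7 + 1), so t ≡ 2·6 = 12 ≡ 5 (mod 7).
    Then x = 27247 + 46512·5 = 259807, valid modulo lcm(46512, 7) = 325584: x ≡ 259807 (mod 325584).
Verify against each original: 259807 mod 19 = 1, 259807 mod 16 = 15, 259807 mod 17 = 13, 259807 mod 9 = 4, 259807 mod 7 = 2.

x ≡ 259807 (mod 325584).


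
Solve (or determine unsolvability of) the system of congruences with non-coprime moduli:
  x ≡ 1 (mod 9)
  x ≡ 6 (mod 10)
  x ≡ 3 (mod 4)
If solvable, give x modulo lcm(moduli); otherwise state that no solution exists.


Moduli 9, 10, 4 are not pairwise coprime, so CRT works modulo lcm(m_i) when all pairwise compatibility conditions hold.
Pairwise compatibility: gcd(m_i, m_j) must divide a_i - a_j for every pair.
Merge one congruence at a time:
  Start: x ≡ 1 (mod 9).
  Combine with x ≡ 6 (mod 10): gcd(9, 10) = 1; 6 - 1 = 5, which IS divisible by 1, so compatible.
    Write x = 1 + 9·t and substitute into x ≡ 6 (mod 10): 9·t ≡ 6 − 1 = 5 (mod 10).
    The inverse of 9 mod 10 is 9 (since 9·9 = 81 = 8·10 + 1), so t ≡ 9·5 = 45 ≡ 5 (mod 10).
    Then x = 1 + 9·5 = 46, valid modulo lcm(9, 10) = 90: x ≡ 46 (mod 90).
  Combine with x ≡ 3 (mod 4): gcd(90, 4) = 2, and 3 - 46 = -43 is NOT divisible by 2.
    ⇒ system is inconsistent (no integer solution).

No solution (the system is inconsistent).


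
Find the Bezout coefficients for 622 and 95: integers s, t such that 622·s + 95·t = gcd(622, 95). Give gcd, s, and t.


Euclidean algorithm on (622, 95) — divide until remainder is 0:
  622 = 6 · 95 + 52
  95 = 1 · 52 + 43
  52 = 1 · 43 + 9
  43 = 4 · 9 + 7
  9 = 1 · 7 + 2
  7 = 3 · 2 + 1
  2 = 2 · 1 + 0
gcd(622, 95) = 1.
Track Bezout coefficients alongside the remainders: start with r₀ = 622 = a·1 + b·0 (s = 1, t = 0) and r₁ = 95 = a·0 + b·1 (s = 0, t = 1); each new remainder r_{k+1} = r_{k-1} − q_k·r_k inherits s_{k+1} = s_{k-1} − q_k·s_k, t_{k+1} = t_{k-1} − q_k·t_k, so r_k = a·s_k + b·t_k at every step:
  q = 6: r = 52, s = 1 − 6·0 = 1, t = 0 − 6·1 = -6  (check: 622·1 + 95·(-6) = 52)
  q = 1: r = 43, s = 0 − 1·1 = -1, t = 1 − 1·(-6) = 7  (check: 622·(-1) + 95·7 = 43)
  q = 1: r = 9, s = 1 − 1·(-1) = 2, t = -6 − 1·7 = -13  (check: 622·2 + 95·(-13) = 9)
  q = 4: r = 7, s = -1 − 4·2 = -9, t = 7 − 4·(-13) = 59  (check: 622·(-9) + 95·59 = 7)
  q = 1: r = 2, s = 2 − 1·(-9) = 11, t = -13 − 1·59 = -72  (check: 622·11 + 95·(-72) = 2)
  q = 3: r = 1, s = -9 − 3·11 = -42, t = 59 − 3·(-72) = 275  (check: 622·(-42) + 95·275 = 1)
The row with r = 1 (the gcd) gives the Bezout coefficients s = -42, t = 275.
Result: 622 · (-42) + 95 · (275) = 1.

gcd(622, 95) = 1; s = -42, t = 275 (check: 622·(-42) + 95·275 = 1).
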